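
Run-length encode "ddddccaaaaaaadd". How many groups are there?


Input: ddddccaaaaaaadd
Scanning for consecutive runs:
  Group 1: 'd' x 4 (positions 0-3)
  Group 2: 'c' x 2 (positions 4-5)
  Group 3: 'a' x 7 (positions 6-12)
  Group 4: 'd' x 2 (positions 13-14)
Total groups: 4

4


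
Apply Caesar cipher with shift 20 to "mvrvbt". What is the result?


Caesar cipher: shift "mvrvbt" by 20
  'm' (pos 12) + 20 = pos 6 = 'g'
  'v' (pos 21) + 20 = pos 15 = 'p'
  'r' (pos 17) + 20 = pos 11 = 'l'
  'v' (pos 21) + 20 = pos 15 = 'p'
  'b' (pos 1) + 20 = pos 21 = 'v'
  't' (pos 19) + 20 = pos 13 = 'n'
Result: gplpvn

gplpvn


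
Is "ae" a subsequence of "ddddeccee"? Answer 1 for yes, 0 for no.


Check if "ae" is a subsequence of "ddddeccee"
Greedy scan:
  Position 0 ('d'): no match needed
  Position 1 ('d'): no match needed
  Position 2 ('d'): no match needed
  Position 3 ('d'): no match needed
  Position 4 ('e'): no match needed
  Position 5 ('c'): no match needed
  Position 6 ('c'): no match needed
  Position 7 ('e'): no match needed
  Position 8 ('e'): no match needed
Only matched 0/2 characters => not a subsequence

0


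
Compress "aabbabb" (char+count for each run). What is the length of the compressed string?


Input: aabbabb
Runs:
  'a' x 2 => "a2"
  'b' x 2 => "b2"
  'a' x 1 => "a1"
  'b' x 2 => "b2"
Compressed: "a2b2a1b2"
Compressed length: 8

8


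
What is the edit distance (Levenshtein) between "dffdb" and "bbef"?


Computing edit distance: "dffdb" -> "bbef"
DP table:
           b    b    e    f
      0    1    2    3    4
  d   1    1    2    3    4
  f   2    2    2    3    3
  f   3    3    3    3    3
  d   4    4    4    4    4
  b   5    4    4    5    5
Edit distance = dp[5][4] = 5

5


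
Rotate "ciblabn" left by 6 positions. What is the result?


Input: "ciblabn", rotate left by 6
First 6 characters: "ciblab"
Remaining characters: "n"
Concatenate remaining + first: "n" + "ciblab" = "nciblab"

nciblab


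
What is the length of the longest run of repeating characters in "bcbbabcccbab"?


Input: "bcbbabcccbab"
Scanning for longest run:
  Position 1 ('c'): new char, reset run to 1
  Position 2 ('b'): new char, reset run to 1
  Position 3 ('b'): continues run of 'b', length=2
  Position 4 ('a'): new char, reset run to 1
  Position 5 ('b'): new char, reset run to 1
  Position 6 ('c'): new char, reset run to 1
  Position 7 ('c'): continues run of 'c', length=2
  Position 8 ('c'): continues run of 'c', length=3
  Position 9 ('b'): new char, reset run to 1
  Position 10 ('a'): new char, reset run to 1
  Position 11 ('b'): new char, reset run to 1
Longest run: 'c' with length 3

3


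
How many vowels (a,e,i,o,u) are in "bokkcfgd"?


Input: bokkcfgd
Checking each character:
  'b' at position 0: consonant
  'o' at position 1: vowel (running total: 1)
  'k' at position 2: consonant
  'k' at position 3: consonant
  'c' at position 4: consonant
  'f' at position 5: consonant
  'g' at position 6: consonant
  'd' at position 7: consonant
Total vowels: 1

1


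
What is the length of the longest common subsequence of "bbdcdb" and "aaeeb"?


LCS of "bbdcdb" and "aaeeb"
DP table:
           a    a    e    e    b
      0    0    0    0    0    0
  b   0    0    0    0    0    1
  b   0    0    0    0    0    1
  d   0    0    0    0    0    1
  c   0    0    0    0    0    1
  d   0    0    0    0    0    1
  b   0    0    0    0    0    1
LCS length = dp[6][5] = 1

1


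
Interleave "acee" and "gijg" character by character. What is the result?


Interleaving "acee" and "gijg":
  Position 0: 'a' from first, 'g' from second => "ag"
  Position 1: 'c' from first, 'i' from second => "ci"
  Position 2: 'e' from first, 'j' from second => "ej"
  Position 3: 'e' from first, 'g' from second => "eg"
Result: agciejeg

agciejeg


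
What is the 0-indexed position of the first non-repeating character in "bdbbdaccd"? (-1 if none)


Input: bdbbdaccd
Character frequencies:
  'a': 1
  'b': 3
  'c': 2
  'd': 3
Scanning left to right for freq == 1:
  Position 0 ('b'): freq=3, skip
  Position 1 ('d'): freq=3, skip
  Position 2 ('b'): freq=3, skip
  Position 3 ('b'): freq=3, skip
  Position 4 ('d'): freq=3, skip
  Position 5 ('a'): unique! => answer = 5

5


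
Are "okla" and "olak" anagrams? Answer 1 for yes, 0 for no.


Strings: "okla", "olak"
Sorted first:  aklo
Sorted second: aklo
Sorted forms match => anagrams

1


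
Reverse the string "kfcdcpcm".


Input: kfcdcpcm
Reading characters right to left:
  Position 7: 'm'
  Position 6: 'c'
  Position 5: 'p'
  Position 4: 'c'
  Position 3: 'd'
  Position 2: 'c'
  Position 1: 'f'
  Position 0: 'k'
Reversed: mcpcdcfk

mcpcdcfk


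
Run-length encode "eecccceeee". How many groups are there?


Input: eecccceeee
Scanning for consecutive runs:
  Group 1: 'e' x 2 (positions 0-1)
  Group 2: 'c' x 4 (positions 2-5)
  Group 3: 'e' x 4 (positions 6-9)
Total groups: 3

3


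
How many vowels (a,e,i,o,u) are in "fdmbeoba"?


Input: fdmbeoba
Checking each character:
  'f' at position 0: consonant
  'd' at position 1: consonant
  'm' at position 2: consonant
  'b' at position 3: consonant
  'e' at position 4: vowel (running total: 1)
  'o' at position 5: vowel (running total: 2)
  'b' at position 6: consonant
  'a' at position 7: vowel (running total: 3)
Total vowels: 3

3


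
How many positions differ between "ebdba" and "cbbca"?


Comparing "ebdba" and "cbbca" position by position:
  Position 0: 'e' vs 'c' => DIFFER
  Position 1: 'b' vs 'b' => same
  Position 2: 'd' vs 'b' => DIFFER
  Position 3: 'b' vs 'c' => DIFFER
  Position 4: 'a' vs 'a' => same
Positions that differ: 3

3


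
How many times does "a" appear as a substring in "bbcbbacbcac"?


Searching for "a" in "bbcbbacbcac"
Scanning each position:
  Position 0: "b" => no
  Position 1: "b" => no
  Position 2: "c" => no
  Position 3: "b" => no
  Position 4: "b" => no
  Position 5: "a" => MATCH
  Position 6: "c" => no
  Position 7: "b" => no
  Position 8: "c" => no
  Position 9: "a" => MATCH
  Position 10: "c" => no
Total occurrences: 2

2


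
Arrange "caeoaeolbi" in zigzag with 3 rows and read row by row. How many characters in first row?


Zigzag "caeoaeolbi" into 3 rows:
Placing characters:
  'c' => row 0
  'a' => row 1
  'e' => row 2
  'o' => row 1
  'a' => row 0
  'e' => row 1
  'o' => row 2
  'l' => row 1
  'b' => row 0
  'i' => row 1
Rows:
  Row 0: "cab"
  Row 1: "aoeli"
  Row 2: "eo"
First row length: 3

3


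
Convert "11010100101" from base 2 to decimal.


Input: "11010100101" in base 2
Positional expansion:
  Digit '1' (value 1) x 2^10 = 1024
  Digit '1' (value 1) x 2^9 = 512
  Digit '0' (value 0) x 2^8 = 0
  Digit '1' (value 1) x 2^7 = 128
  Digit '0' (value 0) x 2^6 = 0
  Digit '1' (value 1) x 2^5 = 32
  Digit '0' (value 0) x 2^4 = 0
  Digit '0' (value 0) x 2^3 = 0
  Digit '1' (value 1) x 2^2 = 4
  Digit '0' (value 0) x 2^1 = 0
  Digit '1' (value 1) x 2^0 = 1
Sum = 1701

1701


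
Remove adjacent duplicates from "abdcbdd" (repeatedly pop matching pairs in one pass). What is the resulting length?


Input: abdcbdd
Stack-based adjacent duplicate removal:
  Read 'a': push. Stack: a
  Read 'b': push. Stack: ab
  Read 'd': push. Stack: abd
  Read 'c': push. Stack: abdc
  Read 'b': push. Stack: abdcb
  Read 'd': push. Stack: abdcbd
  Read 'd': matches stack top 'd' => pop. Stack: abdcb
Final stack: "abdcb" (length 5)

5


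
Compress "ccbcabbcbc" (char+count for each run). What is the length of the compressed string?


Input: ccbcabbcbc
Runs:
  'c' x 2 => "c2"
  'b' x 1 => "b1"
  'c' x 1 => "c1"
  'a' x 1 => "a1"
  'b' x 2 => "b2"
  'c' x 1 => "c1"
  'b' x 1 => "b1"
  'c' x 1 => "c1"
Compressed: "c2b1c1a1b2c1b1c1"
Compressed length: 16

16


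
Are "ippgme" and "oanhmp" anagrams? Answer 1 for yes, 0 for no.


Strings: "ippgme", "oanhmp"
Sorted first:  egimpp
Sorted second: ahmnop
Differ at position 0: 'e' vs 'a' => not anagrams

0


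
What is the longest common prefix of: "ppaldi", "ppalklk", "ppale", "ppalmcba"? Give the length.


Words: ppaldi, ppalklk, ppale, ppalmcba
  Position 0: all 'p' => match
  Position 1: all 'p' => match
  Position 2: all 'a' => match
  Position 3: all 'l' => match
  Position 4: ('d', 'k', 'e', 'm') => mismatch, stop
LCP = "ppal" (length 4)

4


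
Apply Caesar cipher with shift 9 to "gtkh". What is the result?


Caesar cipher: shift "gtkh" by 9
  'g' (pos 6) + 9 = pos 15 = 'p'
  't' (pos 19) + 9 = pos 2 = 'c'
  'k' (pos 10) + 9 = pos 19 = 't'
  'h' (pos 7) + 9 = pos 16 = 'q'
Result: pctq

pctq


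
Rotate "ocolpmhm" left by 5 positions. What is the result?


Input: "ocolpmhm", rotate left by 5
First 5 characters: "ocolp"
Remaining characters: "mhm"
Concatenate remaining + first: "mhm" + "ocolp" = "mhmocolp"

mhmocolp


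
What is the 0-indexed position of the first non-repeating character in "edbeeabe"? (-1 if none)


Input: edbeeabe
Character frequencies:
  'a': 1
  'b': 2
  'd': 1
  'e': 4
Scanning left to right for freq == 1:
  Position 0 ('e'): freq=4, skip
  Position 1 ('d'): unique! => answer = 1

1


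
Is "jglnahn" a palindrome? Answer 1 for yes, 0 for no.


Input: jglnahn
Reversed: nhanlgj
  Compare pos 0 ('j') with pos 6 ('n'): MISMATCH
  Compare pos 1 ('g') with pos 5 ('h'): MISMATCH
  Compare pos 2 ('l') with pos 4 ('a'): MISMATCH
Result: not a palindrome

0


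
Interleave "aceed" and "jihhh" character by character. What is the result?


Interleaving "aceed" and "jihhh":
  Position 0: 'a' from first, 'j' from second => "aj"
  Position 1: 'c' from first, 'i' from second => "ci"
  Position 2: 'e' from first, 'h' from second => "eh"
  Position 3: 'e' from first, 'h' from second => "eh"
  Position 4: 'd' from first, 'h' from second => "dh"
Result: ajciehehdh

ajciehehdh


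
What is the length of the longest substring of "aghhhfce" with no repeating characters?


Input: "aghhhfce"
Sliding window (track last position of each char):
  Position 0 ('a'): window [0,0] length 1 -- new best
  Position 1 ('g'): window [0,1] length 2 -- new best
  Position 2 ('h'): window [0,2] length 3 -- new best
  Position 3 ('h'): repeat (last at 2), move window start to 3
  Position 3 ('h'): window [3,3] length 1
  Position 4 ('h'): repeat (last at 3), move window start to 4
  Position 4 ('h'): window [4,4] length 1
  Position 5 ('f'): window [4,5] length 2
  Position 6 ('c'): window [4,6] length 3
  Position 7 ('e'): window [4,7] length 4 -- new best
Longest substring with no repeats: "hfce" with length 4

4


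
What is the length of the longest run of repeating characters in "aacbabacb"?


Input: "aacbabacb"
Scanning for longest run:
  Position 1 ('a'): continues run of 'a', length=2
  Position 2 ('c'): new char, reset run to 1
  Position 3 ('b'): new char, reset run to 1
  Position 4 ('a'): new char, reset run to 1
  Position 5 ('b'): new char, reset run to 1
  Position 6 ('a'): new char, reset run to 1
  Position 7 ('c'): new char, reset run to 1
  Position 8 ('b'): new char, reset run to 1
Longest run: 'a' with length 2

2


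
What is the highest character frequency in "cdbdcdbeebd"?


Input: cdbdcdbeebd
Character counts:
  'b': 3
  'c': 2
  'd': 4
  'e': 2
Maximum frequency: 4

4


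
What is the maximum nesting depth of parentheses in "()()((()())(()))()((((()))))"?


Input: "()()((()())(()))()((((()))))"
Tracking depth:
  Position 0 '(': depth becomes 1
  Position 1 ')': depth becomes 0
  Position 2 '(': depth becomes 1
  Position 3 ')': depth becomes 0
  Position 4 '(': depth becomes 1
  Position 5 '(': depth becomes 2
  Position 6 '(': depth becomes 3
  Position 7 ')': depth becomes 2
  Position 8 '(': depth becomes 3
  Position 9 ')': depth becomes 2
  Position 10 ')': depth becomes 1
  Position 11 '(': depth becomes 2
  Position 12 '(': depth becomes 3
  Position 13 ')': depth becomes 2
  Position 14 ')': depth becomes 1
  Position 15 ')': depth becomes 0
  Position 16 '(': depth becomes 1
  Position 17 ')': depth becomes 0
  Position 18 '(': depth becomes 1
  Position 19 '(': depth becomes 2
  Position 20 '(': depth becomes 3
  Position 21 '(': depth becomes 4
  Position 22 '(': depth becomes 5
  Position 23 ')': depth becomes 4
  Position 24 ')': depth becomes 3
  Position 25 ')': depth becomes 2
  Position 26 ')': depth becomes 1
  Position 27 ')': depth becomes 0
Maximum depth reached: 5

5


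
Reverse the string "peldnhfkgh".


Input: peldnhfkgh
Reading characters right to left:
  Position 9: 'h'
  Position 8: 'g'
  Position 7: 'k'
  Position 6: 'f'
  Position 5: 'h'
  Position 4: 'n'
  Position 3: 'd'
  Position 2: 'l'
  Position 1: 'e'
  Position 0: 'p'
Reversed: hgkfhndlep

hgkfhndlep


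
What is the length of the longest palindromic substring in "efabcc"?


Input: "efabcc"
Checking substrings for palindromes:
  [4:6] "cc" (len 2) => palindrome
Longest palindromic substring: "cc" with length 2

2


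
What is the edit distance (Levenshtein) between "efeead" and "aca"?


Computing edit distance: "efeead" -> "aca"
DP table:
           a    c    a
      0    1    2    3
  e   1    1    2    3
  f   2    2    2    3
  e   3    3    3    3
  e   4    4    4    4
  a   5    4    5    4
  d   6    5    5    5
Edit distance = dp[6][3] = 5

5


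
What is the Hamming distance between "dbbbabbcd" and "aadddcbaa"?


Comparing "dbbbabbcd" and "aadddcbaa" position by position:
  Position 0: 'd' vs 'a' => differ
  Position 1: 'b' vs 'a' => differ
  Position 2: 'b' vs 'd' => differ
  Position 3: 'b' vs 'd' => differ
  Position 4: 'a' vs 'd' => differ
  Position 5: 'b' vs 'c' => differ
  Position 6: 'b' vs 'b' => same
  Position 7: 'c' vs 'a' => differ
  Position 8: 'd' vs 'a' => differ
Total differences (Hamming distance): 8

8


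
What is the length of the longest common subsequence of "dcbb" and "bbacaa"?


LCS of "dcbb" and "bbacaa"
DP table:
           b    b    a    c    a    a
      0    0    0    0    0    0    0
  d   0    0    0    0    0    0    0
  c   0    0    0    0    1    1    1
  b   0    1    1    1    1    1    1
  b   0    1    2    2    2    2    2
LCS length = dp[4][6] = 2

2


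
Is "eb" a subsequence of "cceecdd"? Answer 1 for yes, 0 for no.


Check if "eb" is a subsequence of "cceecdd"
Greedy scan:
  Position 0 ('c'): no match needed
  Position 1 ('c'): no match needed
  Position 2 ('e'): matches sub[0] = 'e'
  Position 3 ('e'): no match needed
  Position 4 ('c'): no match needed
  Position 5 ('d'): no match needed
  Position 6 ('d'): no match needed
Only matched 1/2 characters => not a subsequence

0


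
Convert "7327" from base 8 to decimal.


Input: "7327" in base 8
Positional expansion:
  Digit '7' (value 7) x 8^3 = 3584
  Digit '3' (value 3) x 8^2 = 192
  Digit '2' (value 2) x 8^1 = 16
  Digit '7' (value 7) x 8^0 = 7
Sum = 3799

3799


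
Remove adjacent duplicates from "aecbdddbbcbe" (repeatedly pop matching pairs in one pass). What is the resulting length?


Input: aecbdddbbcbe
Stack-based adjacent duplicate removal:
  Read 'a': push. Stack: a
  Read 'e': push. Stack: ae
  Read 'c': push. Stack: aec
  Read 'b': push. Stack: aecb
  Read 'd': push. Stack: aecbd
  Read 'd': matches stack top 'd' => pop. Stack: aecb
  Read 'd': push. Stack: aecbd
  Read 'b': push. Stack: aecbdb
  Read 'b': matches stack top 'b' => pop. Stack: aecbd
  Read 'c': push. Stack: aecbdc
  Read 'b': push. Stack: aecbdcb
  Read 'e': push. Stack: aecbdcbe
Final stack: "aecbdcbe" (length 8)

8


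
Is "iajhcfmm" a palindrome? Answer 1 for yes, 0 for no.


Input: iajhcfmm
Reversed: mmfchjai
  Compare pos 0 ('i') with pos 7 ('m'): MISMATCH
  Compare pos 1 ('a') with pos 6 ('m'): MISMATCH
  Compare pos 2 ('j') with pos 5 ('f'): MISMATCH
  Compare pos 3 ('h') with pos 4 ('c'): MISMATCH
Result: not a palindrome

0


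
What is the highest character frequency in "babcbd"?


Input: babcbd
Character counts:
  'a': 1
  'b': 3
  'c': 1
  'd': 1
Maximum frequency: 3

3


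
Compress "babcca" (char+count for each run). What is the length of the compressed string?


Input: babcca
Runs:
  'b' x 1 => "b1"
  'a' x 1 => "a1"
  'b' x 1 => "b1"
  'c' x 2 => "c2"
  'a' x 1 => "a1"
Compressed: "b1a1b1c2a1"
Compressed length: 10

10


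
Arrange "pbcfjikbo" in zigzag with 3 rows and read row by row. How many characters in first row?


Zigzag "pbcfjikbo" into 3 rows:
Placing characters:
  'p' => row 0
  'b' => row 1
  'c' => row 2
  'f' => row 1
  'j' => row 0
  'i' => row 1
  'k' => row 2
  'b' => row 1
  'o' => row 0
Rows:
  Row 0: "pjo"
  Row 1: "bfib"
  Row 2: "ck"
First row length: 3

3


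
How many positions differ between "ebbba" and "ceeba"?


Comparing "ebbba" and "ceeba" position by position:
  Position 0: 'e' vs 'c' => DIFFER
  Position 1: 'b' vs 'e' => DIFFER
  Position 2: 'b' vs 'e' => DIFFER
  Position 3: 'b' vs 'b' => same
  Position 4: 'a' vs 'a' => same
Positions that differ: 3

3


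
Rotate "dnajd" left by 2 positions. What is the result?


Input: "dnajd", rotate left by 2
First 2 characters: "dn"
Remaining characters: "ajd"
Concatenate remaining + first: "ajd" + "dn" = "ajddn"

ajddn


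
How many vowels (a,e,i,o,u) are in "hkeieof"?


Input: hkeieof
Checking each character:
  'h' at position 0: consonant
  'k' at position 1: consonant
  'e' at position 2: vowel (running total: 1)
  'i' at position 3: vowel (running total: 2)
  'e' at position 4: vowel (running total: 3)
  'o' at position 5: vowel (running total: 4)
  'f' at position 6: consonant
Total vowels: 4

4


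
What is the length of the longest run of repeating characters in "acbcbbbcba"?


Input: "acbcbbbcba"
Scanning for longest run:
  Position 1 ('c'): new char, reset run to 1
  Position 2 ('b'): new char, reset run to 1
  Position 3 ('c'): new char, reset run to 1
  Position 4 ('b'): new char, reset run to 1
  Position 5 ('b'): continues run of 'b', length=2
  Position 6 ('b'): continues run of 'b', length=3
  Position 7 ('c'): new char, reset run to 1
  Position 8 ('b'): new char, reset run to 1
  Position 9 ('a'): new char, reset run to 1
Longest run: 'b' with length 3

3


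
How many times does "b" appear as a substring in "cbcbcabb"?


Searching for "b" in "cbcbcabb"
Scanning each position:
  Position 0: "c" => no
  Position 1: "b" => MATCH
  Position 2: "c" => no
  Position 3: "b" => MATCH
  Position 4: "c" => no
  Position 5: "a" => no
  Position 6: "b" => MATCH
  Position 7: "b" => MATCH
Total occurrences: 4

4


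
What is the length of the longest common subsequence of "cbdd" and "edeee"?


LCS of "cbdd" and "edeee"
DP table:
           e    d    e    e    e
      0    0    0    0    0    0
  c   0    0    0    0    0    0
  b   0    0    0    0    0    0
  d   0    0    1    1    1    1
  d   0    0    1    1    1    1
LCS length = dp[4][5] = 1

1


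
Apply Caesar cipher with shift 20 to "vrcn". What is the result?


Caesar cipher: shift "vrcn" by 20
  'v' (pos 21) + 20 = pos 15 = 'p'
  'r' (pos 17) + 20 = pos 11 = 'l'
  'c' (pos 2) + 20 = pos 22 = 'w'
  'n' (pos 13) + 20 = pos 7 = 'h'
Result: plwh

plwh


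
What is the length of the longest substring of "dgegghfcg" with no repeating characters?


Input: "dgegghfcg"
Sliding window (track last position of each char):
  Position 0 ('d'): window [0,0] length 1 -- new best
  Position 1 ('g'): window [0,1] length 2 -- new best
  Position 2 ('e'): window [0,2] length 3 -- new best
  Position 3 ('g'): repeat (last at 1), move window start to 2
  Position 3 ('g'): window [2,3] length 2
  Position 4 ('g'): repeat (last at 3), move window start to 4
  Position 4 ('g'): window [4,4] length 1
  Position 5 ('h'): window [4,5] length 2
  Position 6 ('f'): window [4,6] length 3
  Position 7 ('c'): window [4,7] length 4 -- new best
  Position 8 ('g'): repeat (last at 4), move window start to 5
  Position 8 ('g'): window [5,8] length 4
Longest substring with no repeats: "ghfc" with length 4

4


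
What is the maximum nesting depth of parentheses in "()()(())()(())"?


Input: "()()(())()(())"
Tracking depth:
  Position 0 '(': depth becomes 1
  Position 1 ')': depth becomes 0
  Position 2 '(': depth becomes 1
  Position 3 ')': depth becomes 0
  Position 4 '(': depth becomes 1
  Position 5 '(': depth becomes 2
  Position 6 ')': depth becomes 1
  Position 7 ')': depth becomes 0
  Position 8 '(': depth becomes 1
  Position 9 ')': depth becomes 0
  Position 10 '(': depth becomes 1
  Position 11 '(': depth becomes 2
  Position 12 ')': depth becomes 1
  Position 13 ')': depth becomes 0
Maximum depth reached: 2

2


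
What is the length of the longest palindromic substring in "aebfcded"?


Input: "aebfcded"
Checking substrings for palindromes:
  [5:8] "ded" (len 3) => palindrome
Longest palindromic substring: "ded" with length 3

3


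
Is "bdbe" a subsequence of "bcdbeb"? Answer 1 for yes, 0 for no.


Check if "bdbe" is a subsequence of "bcdbeb"
Greedy scan:
  Position 0 ('b'): matches sub[0] = 'b'
  Position 1 ('c'): no match needed
  Position 2 ('d'): matches sub[1] = 'd'
  Position 3 ('b'): matches sub[2] = 'b'
  Position 4 ('e'): matches sub[3] = 'e'
  Position 5 ('b'): no match needed
All 4 characters matched => is a subsequence

1


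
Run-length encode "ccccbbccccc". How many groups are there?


Input: ccccbbccccc
Scanning for consecutive runs:
  Group 1: 'c' x 4 (positions 0-3)
  Group 2: 'b' x 2 (positions 4-5)
  Group 3: 'c' x 5 (positions 6-10)
Total groups: 3

3


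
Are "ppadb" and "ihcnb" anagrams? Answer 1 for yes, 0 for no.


Strings: "ppadb", "ihcnb"
Sorted first:  abdpp
Sorted second: bchin
Differ at position 0: 'a' vs 'b' => not anagrams

0


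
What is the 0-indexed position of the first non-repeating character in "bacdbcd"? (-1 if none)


Input: bacdbcd
Character frequencies:
  'a': 1
  'b': 2
  'c': 2
  'd': 2
Scanning left to right for freq == 1:
  Position 0 ('b'): freq=2, skip
  Position 1 ('a'): unique! => answer = 1

1


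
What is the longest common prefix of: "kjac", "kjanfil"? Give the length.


Words: kjac, kjanfil
  Position 0: all 'k' => match
  Position 1: all 'j' => match
  Position 2: all 'a' => match
  Position 3: ('c', 'n') => mismatch, stop
LCP = "kja" (length 3)

3


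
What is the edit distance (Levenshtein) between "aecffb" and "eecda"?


Computing edit distance: "aecffb" -> "eecda"
DP table:
           e    e    c    d    a
      0    1    2    3    4    5
  a   1    1    2    3    4    4
  e   2    1    1    2    3    4
  c   3    2    2    1    2    3
  f   4    3    3    2    2    3
  f   5    4    4    3    3    3
  b   6    5    5    4    4    4
Edit distance = dp[6][5] = 4

4


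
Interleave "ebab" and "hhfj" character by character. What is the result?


Interleaving "ebab" and "hhfj":
  Position 0: 'e' from first, 'h' from second => "eh"
  Position 1: 'b' from first, 'h' from second => "bh"
  Position 2: 'a' from first, 'f' from second => "af"
  Position 3: 'b' from first, 'j' from second => "bj"
Result: ehbhafbj

ehbhafbj


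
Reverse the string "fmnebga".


Input: fmnebga
Reading characters right to left:
  Position 6: 'a'
  Position 5: 'g'
  Position 4: 'b'
  Position 3: 'e'
  Position 2: 'n'
  Position 1: 'm'
  Position 0: 'f'
Reversed: agbenmf

agbenmf


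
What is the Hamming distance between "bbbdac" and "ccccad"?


Comparing "bbbdac" and "ccccad" position by position:
  Position 0: 'b' vs 'c' => differ
  Position 1: 'b' vs 'c' => differ
  Position 2: 'b' vs 'c' => differ
  Position 3: 'd' vs 'c' => differ
  Position 4: 'a' vs 'a' => same
  Position 5: 'c' vs 'd' => differ
Total differences (Hamming distance): 5

5


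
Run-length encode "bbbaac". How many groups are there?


Input: bbbaac
Scanning for consecutive runs:
  Group 1: 'b' x 3 (positions 0-2)
  Group 2: 'a' x 2 (positions 3-4)
  Group 3: 'c' x 1 (positions 5-5)
Total groups: 3

3


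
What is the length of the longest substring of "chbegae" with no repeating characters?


Input: "chbegae"
Sliding window (track last position of each char):
  Position 0 ('c'): window [0,0] length 1 -- new best
  Position 1 ('h'): window [0,1] length 2 -- new best
  Position 2 ('b'): window [0,2] length 3 -- new best
  Position 3 ('e'): window [0,3] length 4 -- new best
  Position 4 ('g'): window [0,4] length 5 -- new best
  Position 5 ('a'): window [0,5] length 6 -- new best
  Position 6 ('e'): repeat (last at 3), move window start to 4
  Position 6 ('e'): window [4,6] length 3
Longest substring with no repeats: "chbega" with length 6

6


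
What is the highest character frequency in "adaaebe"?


Input: adaaebe
Character counts:
  'a': 3
  'b': 1
  'd': 1
  'e': 2
Maximum frequency: 3

3


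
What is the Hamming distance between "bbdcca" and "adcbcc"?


Comparing "bbdcca" and "adcbcc" position by position:
  Position 0: 'b' vs 'a' => differ
  Position 1: 'b' vs 'd' => differ
  Position 2: 'd' vs 'c' => differ
  Position 3: 'c' vs 'b' => differ
  Position 4: 'c' vs 'c' => same
  Position 5: 'a' vs 'c' => differ
Total differences (Hamming distance): 5

5


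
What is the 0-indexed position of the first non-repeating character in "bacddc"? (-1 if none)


Input: bacddc
Character frequencies:
  'a': 1
  'b': 1
  'c': 2
  'd': 2
Scanning left to right for freq == 1:
  Position 0 ('b'): unique! => answer = 0

0


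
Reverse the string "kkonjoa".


Input: kkonjoa
Reading characters right to left:
  Position 6: 'a'
  Position 5: 'o'
  Position 4: 'j'
  Position 3: 'n'
  Position 2: 'o'
  Position 1: 'k'
  Position 0: 'k'
Reversed: aojnokk

aojnokk


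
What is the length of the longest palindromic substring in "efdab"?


Input: "efdab"
Checking substrings for palindromes:
  No multi-char palindromic substrings found
Longest palindromic substring: "e" with length 1

1


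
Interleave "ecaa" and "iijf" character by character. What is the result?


Interleaving "ecaa" and "iijf":
  Position 0: 'e' from first, 'i' from second => "ei"
  Position 1: 'c' from first, 'i' from second => "ci"
  Position 2: 'a' from first, 'j' from second => "aj"
  Position 3: 'a' from first, 'f' from second => "af"
Result: eiciajaf

eiciajaf


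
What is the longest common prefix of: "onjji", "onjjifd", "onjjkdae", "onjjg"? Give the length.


Words: onjji, onjjifd, onjjkdae, onjjg
  Position 0: all 'o' => match
  Position 1: all 'n' => match
  Position 2: all 'j' => match
  Position 3: all 'j' => match
  Position 4: ('i', 'i', 'k', 'g') => mismatch, stop
LCP = "onjj" (length 4)

4


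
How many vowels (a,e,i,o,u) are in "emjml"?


Input: emjml
Checking each character:
  'e' at position 0: vowel (running total: 1)
  'm' at position 1: consonant
  'j' at position 2: consonant
  'm' at position 3: consonant
  'l' at position 4: consonant
Total vowels: 1

1


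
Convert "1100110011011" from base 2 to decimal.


Input: "1100110011011" in base 2
Positional expansion:
  Digit '1' (value 1) x 2^12 = 4096
  Digit '1' (value 1) x 2^11 = 2048
  Digit '0' (value 0) x 2^10 = 0
  Digit '0' (value 0) x 2^9 = 0
  Digit '1' (value 1) x 2^8 = 256
  Digit '1' (value 1) x 2^7 = 128
  Digit '0' (value 0) x 2^6 = 0
  Digit '0' (value 0) x 2^5 = 0
  Digit '1' (value 1) x 2^4 = 16
  Digit '1' (value 1) x 2^3 = 8
  Digit '0' (value 0) x 2^2 = 0
  Digit '1' (value 1) x 2^1 = 2
  Digit '1' (value 1) x 2^0 = 1
Sum = 6555

6555


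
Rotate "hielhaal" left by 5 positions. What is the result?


Input: "hielhaal", rotate left by 5
First 5 characters: "hielh"
Remaining characters: "aal"
Concatenate remaining + first: "aal" + "hielh" = "aalhielh"

aalhielh


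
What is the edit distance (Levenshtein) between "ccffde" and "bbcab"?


Computing edit distance: "ccffde" -> "bbcab"
DP table:
           b    b    c    a    b
      0    1    2    3    4    5
  c   1    1    2    2    3    4
  c   2    2    2    2    3    4
  f   3    3    3    3    3    4
  f   4    4    4    4    4    4
  d   5    5    5    5    5    5
  e   6    6    6    6    6    6
Edit distance = dp[6][5] = 6

6


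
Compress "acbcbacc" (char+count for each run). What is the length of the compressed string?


Input: acbcbacc
Runs:
  'a' x 1 => "a1"
  'c' x 1 => "c1"
  'b' x 1 => "b1"
  'c' x 1 => "c1"
  'b' x 1 => "b1"
  'a' x 1 => "a1"
  'c' x 2 => "c2"
Compressed: "a1c1b1c1b1a1c2"
Compressed length: 14

14


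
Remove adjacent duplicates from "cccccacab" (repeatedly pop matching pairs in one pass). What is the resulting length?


Input: cccccacab
Stack-based adjacent duplicate removal:
  Read 'c': push. Stack: c
  Read 'c': matches stack top 'c' => pop. Stack: (empty)
  Read 'c': push. Stack: c
  Read 'c': matches stack top 'c' => pop. Stack: (empty)
  Read 'c': push. Stack: c
  Read 'a': push. Stack: ca
  Read 'c': push. Stack: cac
  Read 'a': push. Stack: caca
  Read 'b': push. Stack: cacab
Final stack: "cacab" (length 5)

5


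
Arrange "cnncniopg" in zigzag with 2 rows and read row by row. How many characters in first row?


Zigzag "cnncniopg" into 2 rows:
Placing characters:
  'c' => row 0
  'n' => row 1
  'n' => row 0
  'c' => row 1
  'n' => row 0
  'i' => row 1
  'o' => row 0
  'p' => row 1
  'g' => row 0
Rows:
  Row 0: "cnnog"
  Row 1: "ncip"
First row length: 5

5


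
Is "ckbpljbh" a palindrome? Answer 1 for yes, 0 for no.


Input: ckbpljbh
Reversed: hbjlpbkc
  Compare pos 0 ('c') with pos 7 ('h'): MISMATCH
  Compare pos 1 ('k') with pos 6 ('b'): MISMATCH
  Compare pos 2 ('b') with pos 5 ('j'): MISMATCH
  Compare pos 3 ('p') with pos 4 ('l'): MISMATCH
Result: not a palindrome

0


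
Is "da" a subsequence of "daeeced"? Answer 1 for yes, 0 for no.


Check if "da" is a subsequence of "daeeced"
Greedy scan:
  Position 0 ('d'): matches sub[0] = 'd'
  Position 1 ('a'): matches sub[1] = 'a'
  Position 2 ('e'): no match needed
  Position 3 ('e'): no match needed
  Position 4 ('c'): no match needed
  Position 5 ('e'): no match needed
  Position 6 ('d'): no match needed
All 2 characters matched => is a subsequence

1


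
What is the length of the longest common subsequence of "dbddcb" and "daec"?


LCS of "dbddcb" and "daec"
DP table:
           d    a    e    c
      0    0    0    0    0
  d   0    1    1    1    1
  b   0    1    1    1    1
  d   0    1    1    1    1
  d   0    1    1    1    1
  c   0    1    1    1    2
  b   0    1    1    1    2
LCS length = dp[6][4] = 2

2


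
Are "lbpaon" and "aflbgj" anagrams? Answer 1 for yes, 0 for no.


Strings: "lbpaon", "aflbgj"
Sorted first:  ablnop
Sorted second: abfgjl
Differ at position 2: 'l' vs 'f' => not anagrams

0


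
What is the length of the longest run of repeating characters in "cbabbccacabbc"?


Input: "cbabbccacabbc"
Scanning for longest run:
  Position 1 ('b'): new char, reset run to 1
  Position 2 ('a'): new char, reset run to 1
  Position 3 ('b'): new char, reset run to 1
  Position 4 ('b'): continues run of 'b', length=2
  Position 5 ('c'): new char, reset run to 1
  Position 6 ('c'): continues run of 'c', length=2
  Position 7 ('a'): new char, reset run to 1
  Position 8 ('c'): new char, reset run to 1
  Position 9 ('a'): new char, reset run to 1
  Position 10 ('b'): new char, reset run to 1
  Position 11 ('b'): continues run of 'b', length=2
  Position 12 ('c'): new char, reset run to 1
Longest run: 'b' with length 2

2


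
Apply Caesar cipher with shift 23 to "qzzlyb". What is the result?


Caesar cipher: shift "qzzlyb" by 23
  'q' (pos 16) + 23 = pos 13 = 'n'
  'z' (pos 25) + 23 = pos 22 = 'w'
  'z' (pos 25) + 23 = pos 22 = 'w'
  'l' (pos 11) + 23 = pos 8 = 'i'
  'y' (pos 24) + 23 = pos 21 = 'v'
  'b' (pos 1) + 23 = pos 24 = 'y'
Result: nwwivy

nwwivy


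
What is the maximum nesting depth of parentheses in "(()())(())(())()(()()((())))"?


Input: "(()())(())(())()(()()((())))"
Tracking depth:
  Position 0 '(': depth becomes 1
  Position 1 '(': depth becomes 2
  Position 2 ')': depth becomes 1
  Position 3 '(': depth becomes 2
  Position 4 ')': depth becomes 1
  Position 5 ')': depth becomes 0
  Position 6 '(': depth becomes 1
  Position 7 '(': depth becomes 2
  Position 8 ')': depth becomes 1
  Position 9 ')': depth becomes 0
  Position 10 '(': depth becomes 1
  Position 11 '(': depth becomes 2
  Position 12 ')': depth becomes 1
  Position 13 ')': depth becomes 0
  Position 14 '(': depth becomes 1
  Position 15 ')': depth becomes 0
  Position 16 '(': depth becomes 1
  Position 17 '(': depth becomes 2
  Position 18 ')': depth becomes 1
  Position 19 '(': depth becomes 2
  Position 20 ')': depth becomes 1
  Position 21 '(': depth becomes 2
  Position 22 '(': depth becomes 3
  Position 23 '(': depth becomes 4
  Position 24 ')': depth becomes 3
  Position 25 ')': depth becomes 2
  Position 26 ')': depth becomes 1
  Position 27 ')': depth becomes 0
Maximum depth reached: 4

4


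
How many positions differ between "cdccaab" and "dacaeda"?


Comparing "cdccaab" and "dacaeda" position by position:
  Position 0: 'c' vs 'd' => DIFFER
  Position 1: 'd' vs 'a' => DIFFER
  Position 2: 'c' vs 'c' => same
  Position 3: 'c' vs 'a' => DIFFER
  Position 4: 'a' vs 'e' => DIFFER
  Position 5: 'a' vs 'd' => DIFFER
  Position 6: 'b' vs 'a' => DIFFER
Positions that differ: 6

6


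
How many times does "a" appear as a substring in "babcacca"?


Searching for "a" in "babcacca"
Scanning each position:
  Position 0: "b" => no
  Position 1: "a" => MATCH
  Position 2: "b" => no
  Position 3: "c" => no
  Position 4: "a" => MATCH
  Position 5: "c" => no
  Position 6: "c" => no
  Position 7: "a" => MATCH
Total occurrences: 3

3


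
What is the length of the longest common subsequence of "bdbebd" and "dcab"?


LCS of "bdbebd" and "dcab"
DP table:
           d    c    a    b
      0    0    0    0    0
  b   0    0    0    0    1
  d   0    1    1    1    1
  b   0    1    1    1    2
  e   0    1    1    1    2
  b   0    1    1    1    2
  d   0    1    1    1    2
LCS length = dp[6][4] = 2

2


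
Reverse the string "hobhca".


Input: hobhca
Reading characters right to left:
  Position 5: 'a'
  Position 4: 'c'
  Position 3: 'h'
  Position 2: 'b'
  Position 1: 'o'
  Position 0: 'h'
Reversed: achboh

achboh


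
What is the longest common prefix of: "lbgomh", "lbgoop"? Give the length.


Words: lbgomh, lbgoop
  Position 0: all 'l' => match
  Position 1: all 'b' => match
  Position 2: all 'g' => match
  Position 3: all 'o' => match
  Position 4: ('m', 'o') => mismatch, stop
LCP = "lbgo" (length 4)

4


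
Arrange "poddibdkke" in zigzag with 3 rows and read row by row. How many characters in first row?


Zigzag "poddibdkke" into 3 rows:
Placing characters:
  'p' => row 0
  'o' => row 1
  'd' => row 2
  'd' => row 1
  'i' => row 0
  'b' => row 1
  'd' => row 2
  'k' => row 1
  'k' => row 0
  'e' => row 1
Rows:
  Row 0: "pik"
  Row 1: "odbke"
  Row 2: "dd"
First row length: 3

3


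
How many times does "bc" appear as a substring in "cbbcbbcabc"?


Searching for "bc" in "cbbcbbcabc"
Scanning each position:
  Position 0: "cb" => no
  Position 1: "bb" => no
  Position 2: "bc" => MATCH
  Position 3: "cb" => no
  Position 4: "bb" => no
  Position 5: "bc" => MATCH
  Position 6: "ca" => no
  Position 7: "ab" => no
  Position 8: "bc" => MATCH
Total occurrences: 3

3


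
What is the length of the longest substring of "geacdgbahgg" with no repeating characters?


Input: "geacdgbahgg"
Sliding window (track last position of each char):
  Position 0 ('g'): window [0,0] length 1 -- new best
  Position 1 ('e'): window [0,1] length 2 -- new best
  Position 2 ('a'): window [0,2] length 3 -- new best
  Position 3 ('c'): window [0,3] length 4 -- new best
  Position 4 ('d'): window [0,4] length 5 -- new best
  Position 5 ('g'): repeat (last at 0), move window start to 1
  Position 5 ('g'): window [1,5] length 5
  Position 6 ('b'): window [1,6] length 6 -- new best
  Position 7 ('a'): repeat (last at 2), move window start to 3
  Position 7 ('a'): window [3,7] length 5
  Position 8 ('h'): window [3,8] length 6
  Position 9 ('g'): repeat (last at 5), move window start to 6
  Position 9 ('g'): window [6,9] length 4
  Position 10 ('g'): repeat (last at 9), move window start to 10
  Position 10 ('g'): window [10,10] length 1
Longest substring with no repeats: "eacdgb" with length 6

6


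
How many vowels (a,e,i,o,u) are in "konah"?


Input: konah
Checking each character:
  'k' at position 0: consonant
  'o' at position 1: vowel (running total: 1)
  'n' at position 2: consonant
  'a' at position 3: vowel (running total: 2)
  'h' at position 4: consonant
Total vowels: 2

2


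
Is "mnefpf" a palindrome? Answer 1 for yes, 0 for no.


Input: mnefpf
Reversed: fpfenm
  Compare pos 0 ('m') with pos 5 ('f'): MISMATCH
  Compare pos 1 ('n') with pos 4 ('p'): MISMATCH
  Compare pos 2 ('e') with pos 3 ('f'): MISMATCH
Result: not a palindrome

0


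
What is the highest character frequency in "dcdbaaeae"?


Input: dcdbaaeae
Character counts:
  'a': 3
  'b': 1
  'c': 1
  'd': 2
  'e': 2
Maximum frequency: 3

3


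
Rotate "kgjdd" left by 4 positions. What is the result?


Input: "kgjdd", rotate left by 4
First 4 characters: "kgjd"
Remaining characters: "d"
Concatenate remaining + first: "d" + "kgjd" = "dkgjd"

dkgjd


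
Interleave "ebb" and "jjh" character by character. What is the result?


Interleaving "ebb" and "jjh":
  Position 0: 'e' from first, 'j' from second => "ej"
  Position 1: 'b' from first, 'j' from second => "bj"
  Position 2: 'b' from first, 'h' from second => "bh"
Result: ejbjbh

ejbjbh


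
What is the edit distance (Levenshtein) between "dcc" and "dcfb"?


Computing edit distance: "dcc" -> "dcfb"
DP table:
           d    c    f    b
      0    1    2    3    4
  d   1    0    1    2    3
  c   2    1    0    1    2
  c   3    2    1    1    2
Edit distance = dp[3][4] = 2

2


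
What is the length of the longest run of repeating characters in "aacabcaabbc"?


Input: "aacabcaabbc"
Scanning for longest run:
  Position 1 ('a'): continues run of 'a', length=2
  Position 2 ('c'): new char, reset run to 1
  Position 3 ('a'): new char, reset run to 1
  Position 4 ('b'): new char, reset run to 1
  Position 5 ('c'): new char, reset run to 1
  Position 6 ('a'): new char, reset run to 1
  Position 7 ('a'): continues run of 'a', length=2
  Position 8 ('b'): new char, reset run to 1
  Position 9 ('b'): continues run of 'b', length=2
  Position 10 ('c'): new char, reset run to 1
Longest run: 'a' with length 2

2


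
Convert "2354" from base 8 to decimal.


Input: "2354" in base 8
Positional expansion:
  Digit '2' (value 2) x 8^3 = 1024
  Digit '3' (value 3) x 8^2 = 192
  Digit '5' (value 5) x 8^1 = 40
  Digit '4' (value 4) x 8^0 = 4
Sum = 1260

1260


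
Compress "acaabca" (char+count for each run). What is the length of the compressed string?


Input: acaabca
Runs:
  'a' x 1 => "a1"
  'c' x 1 => "c1"
  'a' x 2 => "a2"
  'b' x 1 => "b1"
  'c' x 1 => "c1"
  'a' x 1 => "a1"
Compressed: "a1c1a2b1c1a1"
Compressed length: 12

12


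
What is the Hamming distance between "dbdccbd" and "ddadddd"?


Comparing "dbdccbd" and "ddadddd" position by position:
  Position 0: 'd' vs 'd' => same
  Position 1: 'b' vs 'd' => differ
  Position 2: 'd' vs 'a' => differ
  Position 3: 'c' vs 'd' => differ
  Position 4: 'c' vs 'd' => differ
  Position 5: 'b' vs 'd' => differ
  Position 6: 'd' vs 'd' => same
Total differences (Hamming distance): 5

5


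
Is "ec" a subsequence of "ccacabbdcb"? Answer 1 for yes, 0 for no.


Check if "ec" is a subsequence of "ccacabbdcb"
Greedy scan:
  Position 0 ('c'): no match needed
  Position 1 ('c'): no match needed
  Position 2 ('a'): no match needed
  Position 3 ('c'): no match needed
  Position 4 ('a'): no match needed
  Position 5 ('b'): no match needed
  Position 6 ('b'): no match needed
  Position 7 ('d'): no match needed
  Position 8 ('c'): no match needed
  Position 9 ('b'): no match needed
Only matched 0/2 characters => not a subsequence

0


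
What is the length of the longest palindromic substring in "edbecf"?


Input: "edbecf"
Checking substrings for palindromes:
  No multi-char palindromic substrings found
Longest palindromic substring: "e" with length 1

1
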